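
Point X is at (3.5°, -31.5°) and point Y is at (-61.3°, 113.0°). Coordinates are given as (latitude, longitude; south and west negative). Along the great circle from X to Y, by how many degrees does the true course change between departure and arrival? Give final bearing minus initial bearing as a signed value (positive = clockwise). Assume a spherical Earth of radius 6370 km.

-121.6°

Initial bearing θ₁ = atan2(sin Δλ cos φ₂, cos φ₁ sin φ₂ − sin φ₁ cos φ₂ cos Δλ) = 161.87°
Final bearing θ₂ = (initial bearing from the destination back to the start) + 180° = 40.30°
Δθ = θ₂ − θ₁ = -121.6°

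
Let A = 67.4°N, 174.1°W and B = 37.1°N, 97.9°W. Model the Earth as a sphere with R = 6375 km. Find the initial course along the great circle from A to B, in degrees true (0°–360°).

85.9°

N = sin Δλ·cos φ₂ = +0.7746;  D = cos φ₁ sin φ₂ − sin φ₁ cos φ₂ cos Δλ = +0.0562
initial course = atan2(N, D) = 85.85°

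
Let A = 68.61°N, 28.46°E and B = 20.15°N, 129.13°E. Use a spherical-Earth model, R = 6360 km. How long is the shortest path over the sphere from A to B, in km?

8335 km

Haversine: a = sin²(Δφ/2)+cos φ₁ cos φ₂ sin²(Δλ/2) = 0.37132;  σ = 2·atan2(√a,√(1−a))
σ = 75.087° → d = Rσ = 6360·1.31051 = 8335 km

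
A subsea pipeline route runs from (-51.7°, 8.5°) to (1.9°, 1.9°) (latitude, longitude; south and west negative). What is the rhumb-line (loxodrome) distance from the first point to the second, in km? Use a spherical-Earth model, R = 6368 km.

5990 km

Δψ = ln[tan(π/4+φ₂/2)/tan(π/4+φ₁/2)] = +1.0909;  Δφ = +0.9355 rad,  Δλ = -0.1152 rad
q = Δφ/Δψ = 0.8576
d = R·√(Δφ² + q²Δλ²) = 6368·0.94070 = 5990 km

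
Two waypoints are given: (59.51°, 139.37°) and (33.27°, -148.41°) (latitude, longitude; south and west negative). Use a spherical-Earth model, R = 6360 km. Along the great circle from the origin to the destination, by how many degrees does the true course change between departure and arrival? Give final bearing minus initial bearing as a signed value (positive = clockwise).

Initial bearing θ₁ = atan2(sin Δλ cos φ₂, cos φ₁ sin φ₂ − sin φ₁ cos φ₂ cos Δλ) = 85.81°
Final bearing θ₂ = (initial bearing from the destination back to the start) + 180° = 142.75°
Δθ = θ₂ − θ₁ = +56.9°

+56.9°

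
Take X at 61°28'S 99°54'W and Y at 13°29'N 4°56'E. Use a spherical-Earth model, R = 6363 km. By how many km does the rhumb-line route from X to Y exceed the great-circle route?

521 km

Great circle: cos σ = sin φ₁ sin φ₂ + cos φ₁ cos φ₂ cos Δλ,  σ = 1.9005 rad → d_gc = 12092.9 km
Rhumb line: Δψ = +1.6069, q = Δφ/Δψ = 0.8141, d_rh = R√(Δφ²+q²Δλ²) = 12613.9 km
Excess = 12613.9 − 12092.9 = 521.0 ≈ 521 km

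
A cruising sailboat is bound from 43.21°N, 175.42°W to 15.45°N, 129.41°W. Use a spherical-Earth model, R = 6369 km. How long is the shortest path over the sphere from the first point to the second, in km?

5326 km

cos σ = sin φ₁ sin φ₂ + cos φ₁ cos φ₂ cos Δλ
      = sin(43.21°)sin(15.45°) + cos(43.21°)cos(15.45°)cos(46.01°) = 0.6703
σ = 47.909° → d = Rσ = 6369·0.83617 = 5326 km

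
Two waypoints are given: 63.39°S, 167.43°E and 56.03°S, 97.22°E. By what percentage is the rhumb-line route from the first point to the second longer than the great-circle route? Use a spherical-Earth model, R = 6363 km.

5.0%

Great circle: σ = 0.5984 rad → d_gc = Rσ = 3807.8 km
Rhumb: Δφ = +0.1285, Δλ = -1.2254, Δψ = +0.2559, q = Δφ/Δψ = 0.5020 → d_rh = R√(Δφ²+q²Δλ²) = 3998.5 km
Excess = (3998.5 − 3807.8) / 3807.8 = 190.7 / 3807.8 = 5.01% ≈ 5.0%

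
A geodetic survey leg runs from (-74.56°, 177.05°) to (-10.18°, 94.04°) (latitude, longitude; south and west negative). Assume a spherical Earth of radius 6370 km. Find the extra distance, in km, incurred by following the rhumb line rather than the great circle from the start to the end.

Great circle: cos σ = sin φ₁ sin φ₂ + cos φ₁ cos φ₂ cos Δλ,  σ = 1.3671 rad → d_gc = 8708.7 km
Rhumb line: Δψ = +1.8197, q = Δφ/Δψ = 0.6175, d_rh = R√(Δφ²+q²Δλ²) = 9149.1 km
Excess = 9149.1 − 8708.7 = 440.4 ≈ 440 km

440 km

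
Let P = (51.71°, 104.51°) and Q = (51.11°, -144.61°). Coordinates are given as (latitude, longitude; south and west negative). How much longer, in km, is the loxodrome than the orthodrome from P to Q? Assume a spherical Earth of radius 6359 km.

Great circle: cos σ = sin φ₁ sin φ₂ + cos φ₁ cos φ₂ cos Δλ,  σ = 1.0789 rad → d_gc = 6861.0 km
Rhumb line: Δψ = -0.0168, q = Δφ/Δψ = 0.6237, d_rh = R√(Δφ²+q²Δλ²) = 7676.0 km
Excess = 7676.0 − 6861.0 = 815.0 ≈ 815 km

815 km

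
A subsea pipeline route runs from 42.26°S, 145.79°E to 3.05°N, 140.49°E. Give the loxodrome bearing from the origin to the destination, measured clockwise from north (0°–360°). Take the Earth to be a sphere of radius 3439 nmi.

Meridional parts: M(φ₁)=-0.8153, M(φ₂)=+0.0533 → ΔM = +0.8685;  Δλ = -0.0925 rad
tan C = Δλ / ΔM = -0.1065 → C = 353.92°

353.9°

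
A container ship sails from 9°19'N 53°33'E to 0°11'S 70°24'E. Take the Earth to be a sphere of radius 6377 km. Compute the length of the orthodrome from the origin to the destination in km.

2146 km

cos σ = sin φ₁ sin φ₂ + cos φ₁ cos φ₂ cos Δλ
      = sin(9.32°)sin(-0.18°) + cos(9.32°)cos(-0.18°)cos(16.85°) = 0.9439
σ = 19.280° → d = Rσ = 6377·0.33649 = 2146 km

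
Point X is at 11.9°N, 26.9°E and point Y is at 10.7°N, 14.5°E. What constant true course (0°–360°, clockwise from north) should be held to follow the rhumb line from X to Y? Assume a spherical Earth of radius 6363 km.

264.4°

Meridional parts: M(φ₁)=+0.2092, M(φ₂)=+0.1878 → ΔM = -0.0214;  Δλ = -0.2164 rad
tan C = Δλ / ΔM = +10.1328 → C = 264.36°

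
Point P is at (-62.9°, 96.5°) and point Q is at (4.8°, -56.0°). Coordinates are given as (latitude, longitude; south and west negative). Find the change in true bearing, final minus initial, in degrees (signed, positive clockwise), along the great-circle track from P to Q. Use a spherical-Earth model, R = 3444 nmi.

+134.6°

At departure: θ₁ = atan2(sin Δλ cos φ₂, cos φ₁ sin φ₂ − sin φ₁ cos φ₂ cos Δλ) = 211.57°
At arrival: θ₂ = atan2(sin Δλ cos φ₁, −cos φ₂ sin φ₁ + sin φ₂ cos φ₁ cos Δλ) = 346.15°
Δθ = θ₂ − θ₁ = +134.6°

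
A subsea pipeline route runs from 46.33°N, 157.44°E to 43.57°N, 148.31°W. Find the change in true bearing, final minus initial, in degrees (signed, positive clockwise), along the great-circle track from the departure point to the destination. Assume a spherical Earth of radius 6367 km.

Initial bearing θ₁ = atan2(sin Δλ cos φ₂, cos φ₁ sin φ₂ − sin φ₁ cos φ₂ cos Δλ) = 73.90°
Final bearing θ₂ = (initial bearing from the destination back to the start) + 180° = 113.70°
Δθ = θ₂ − θ₁ = +39.8°

+39.8°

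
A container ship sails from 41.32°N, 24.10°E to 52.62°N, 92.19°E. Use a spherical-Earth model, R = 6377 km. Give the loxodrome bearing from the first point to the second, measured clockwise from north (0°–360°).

76.3°

Meridional parts: M(φ₁)=+0.7933, M(φ₂)=+1.0839 → ΔM = +0.2906;  Δλ = +1.1884 rad
tan C = Δλ / ΔM = +4.0897 → C = 76.26°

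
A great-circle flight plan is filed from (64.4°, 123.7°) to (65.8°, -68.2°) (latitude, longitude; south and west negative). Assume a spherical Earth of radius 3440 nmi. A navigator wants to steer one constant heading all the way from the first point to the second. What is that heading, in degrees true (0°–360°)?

88.9°

Δψ = ln[tan(π/4+φ₂/2)/tan(π/4+φ₁/2)] = +0.0580
Δλ = +2.9339 rad (taken the short way round)
course = atan2(Δλ, Δψ) = 88.87°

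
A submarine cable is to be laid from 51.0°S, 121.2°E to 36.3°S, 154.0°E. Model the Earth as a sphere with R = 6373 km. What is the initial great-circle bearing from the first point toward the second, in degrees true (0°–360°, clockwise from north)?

70.6°

N = sin Δλ·cos φ₂ = +0.4366;  D = cos φ₁ sin φ₂ − sin φ₁ cos φ₂ cos Δλ = +0.1539
initial course = atan2(N, D) = 70.58°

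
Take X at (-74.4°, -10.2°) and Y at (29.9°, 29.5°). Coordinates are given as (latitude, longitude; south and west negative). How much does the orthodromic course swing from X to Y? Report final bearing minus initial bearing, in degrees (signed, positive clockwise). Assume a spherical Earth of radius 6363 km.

-25.1°

Initial bearing θ₁ = atan2(sin Δλ cos φ₂, cos φ₁ sin φ₂ − sin φ₁ cos φ₂ cos Δλ) = 35.49°
Final bearing θ₂ = (initial bearing from the destination back to the start) + 180° = 10.38°
Δθ = θ₂ − θ₁ = -25.1°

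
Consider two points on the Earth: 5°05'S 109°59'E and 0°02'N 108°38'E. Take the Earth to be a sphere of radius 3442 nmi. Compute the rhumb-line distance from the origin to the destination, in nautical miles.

318 nmi

Δψ = ln[tan(π/4+φ₂/2)/tan(π/4+φ₁/2)] = +0.0894;  Δφ = +0.0893 rad,  Δλ = -0.0236 rad
q = Δφ/Δψ = 0.9987
d = R·√(Δφ² + q²Δλ²) = 3442·0.09235 = 318 nmi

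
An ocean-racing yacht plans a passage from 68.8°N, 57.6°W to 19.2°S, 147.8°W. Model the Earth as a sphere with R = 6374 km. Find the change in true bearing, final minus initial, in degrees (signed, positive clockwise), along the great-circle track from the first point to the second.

Initial bearing θ₁ = atan2(sin Δλ cos φ₂, cos φ₁ sin φ₂ − sin φ₁ cos φ₂ cos Δλ) = 263.01°
Final bearing θ₂ = (initial bearing from the destination back to the start) + 180° = 202.34°
Δθ = θ₂ − θ₁ = -60.7°

-60.7°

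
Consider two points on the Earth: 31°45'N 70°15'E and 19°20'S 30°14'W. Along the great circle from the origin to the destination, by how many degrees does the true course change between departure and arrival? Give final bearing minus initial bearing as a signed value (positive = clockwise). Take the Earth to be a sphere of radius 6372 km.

-16.4°

Initial bearing θ₁ = atan2(sin Δλ cos φ₂, cos φ₁ sin φ₂ − sin φ₁ cos φ₂ cos Δλ) = 258.36°
Final bearing θ₂ = (initial bearing from the destination back to the start) + 180° = 241.96°
Δθ = θ₂ − θ₁ = -16.4°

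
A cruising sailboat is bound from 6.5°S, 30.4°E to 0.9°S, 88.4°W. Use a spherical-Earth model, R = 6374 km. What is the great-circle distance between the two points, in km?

cos σ = sin φ₁ sin φ₂ + cos φ₁ cos φ₂ cos Δλ
      = sin(-6.50°)sin(-0.90°) + cos(-6.50°)cos(-0.90°)cos(-118.80°) = -0.4768
σ = 118.478° → d = Rσ = 6374·2.06783 = 13180 km

13180 km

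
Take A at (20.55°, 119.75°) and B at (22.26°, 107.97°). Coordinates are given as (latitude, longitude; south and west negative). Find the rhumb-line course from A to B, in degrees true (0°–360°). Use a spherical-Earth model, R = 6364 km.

278.9°

Δψ = ln[tan(π/4+φ₂/2)/tan(π/4+φ₁/2)] = +0.0321
Δλ = -0.2056 rad (taken the short way round)
course = atan2(Δλ, Δψ) = 278.86°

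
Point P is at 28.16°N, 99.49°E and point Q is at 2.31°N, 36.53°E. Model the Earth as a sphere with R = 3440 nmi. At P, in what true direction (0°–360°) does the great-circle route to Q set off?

N = sin Δλ·cos φ₂ = -0.8900;  D = cos φ₁ sin φ₂ − sin φ₁ cos φ₂ cos Δλ = -0.1788
initial course = atan2(N, D) = 258.64°

258.6°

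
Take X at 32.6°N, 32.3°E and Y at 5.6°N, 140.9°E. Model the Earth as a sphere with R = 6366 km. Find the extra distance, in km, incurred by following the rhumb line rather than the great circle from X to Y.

284 km

Great circle: cos σ = sin φ₁ sin φ₂ + cos φ₁ cos φ₂ cos Δλ,  σ = 1.7873 rad → d_gc = 11378.2 km
Rhumb line: Δψ = -0.5045, q = Δφ/Δψ = 0.9340, d_rh = R√(Δφ²+q²Δλ²) = 11662.6 km
Excess = 11662.6 − 11378.2 = 284.4 ≈ 284 km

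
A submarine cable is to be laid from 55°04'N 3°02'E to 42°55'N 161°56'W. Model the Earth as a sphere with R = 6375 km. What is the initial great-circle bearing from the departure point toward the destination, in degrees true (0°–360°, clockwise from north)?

θ = atan2( sin Δλ·cos φ₂ ,  cos φ₁ sin φ₂ − sin φ₁ cos φ₂ cos Δλ )
  = atan2(-0.1900, +0.9698) = 348.92°

348.9°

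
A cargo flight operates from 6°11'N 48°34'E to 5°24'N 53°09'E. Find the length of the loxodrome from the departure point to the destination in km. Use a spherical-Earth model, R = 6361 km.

514 km

Rhumb course C = atan2(Δλ, Δψ) with Δψ = ln[tan(π/4+φ₂/2)/tan(π/4+φ₁/2)] = -0.0137, Δλ = +0.0800 → C = 99.75°
d = R·|Δφ| / |cos C| = 6361·0.01367 / 0.16931 = 514 km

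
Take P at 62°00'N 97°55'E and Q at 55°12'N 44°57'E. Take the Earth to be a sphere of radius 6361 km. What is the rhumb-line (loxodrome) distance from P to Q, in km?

Δψ = ln[tan(π/4+φ₂/2)/tan(π/4+φ₁/2)] = -0.2287;  Δφ = -0.1187 rad,  Δλ = -0.9244 rad
q = Δφ/Δψ = 0.5191
d = R·√(Δφ² + q²Δλ²) = 6361·0.49430 = 3144 km

3144 km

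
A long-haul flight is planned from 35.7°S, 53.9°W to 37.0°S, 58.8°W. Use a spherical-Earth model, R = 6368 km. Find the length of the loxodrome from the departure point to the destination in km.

Δψ = ln[tan(π/4+φ₂/2)/tan(π/4+φ₁/2)] = -0.0282;  Δφ = -0.0227 rad,  Δλ = -0.0855 rad
q = Δφ/Δψ = 0.8054
d = R·√(Δφ² + q²Δλ²) = 6368·0.07252 = 462 km

462 km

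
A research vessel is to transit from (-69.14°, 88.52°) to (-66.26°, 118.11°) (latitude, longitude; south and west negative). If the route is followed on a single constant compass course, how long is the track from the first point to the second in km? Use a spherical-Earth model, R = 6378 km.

Rhumb course C = atan2(Δλ, Δψ) with Δψ = ln[tan(π/4+φ₂/2)/tan(π/4+φ₁/2)] = +0.1326, Δλ = +0.5164 → C = 75.60°
d = R·|Δφ| / |cos C| = 6378·0.05027 / 0.24877 = 1289 km

1289 km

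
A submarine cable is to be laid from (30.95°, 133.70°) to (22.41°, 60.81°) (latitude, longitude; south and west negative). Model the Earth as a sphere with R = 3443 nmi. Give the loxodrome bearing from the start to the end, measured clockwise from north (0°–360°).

Meridional parts: M(φ₁)=+0.5685, M(φ₂)=+0.4015 → ΔM = -0.1670;  Δλ = -1.2722 rad
tan C = Δλ / ΔM = +7.6157 → C = 262.52°

262.5°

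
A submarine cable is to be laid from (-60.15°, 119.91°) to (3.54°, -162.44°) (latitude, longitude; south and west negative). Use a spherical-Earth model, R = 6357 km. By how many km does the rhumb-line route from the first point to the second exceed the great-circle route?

240 km

Great circle: cos σ = sin φ₁ sin φ₂ + cos φ₁ cos φ₂ cos Δλ,  σ = 1.5181 rad → d_gc = 9650.4 km
Rhumb line: Δψ = +1.3840, q = Δφ/Δψ = 0.8032, d_rh = R√(Δφ²+q²Δλ²) = 9890.1 km
Excess = 9890.1 − 9650.4 = 239.7 ≈ 240 km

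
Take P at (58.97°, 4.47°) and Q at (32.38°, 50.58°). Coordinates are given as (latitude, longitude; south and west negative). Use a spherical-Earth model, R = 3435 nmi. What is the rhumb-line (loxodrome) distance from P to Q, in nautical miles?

2462 nmi

Rhumb course C = atan2(Δλ, Δψ) with Δψ = ln[tan(π/4+φ₂/2)/tan(π/4+φ₁/2)] = -0.6837, Δλ = +0.8048 → C = 130.35°
d = R·|Δφ| / |cos C| = 3435·0.46408 / 0.64744 = 2462 nmi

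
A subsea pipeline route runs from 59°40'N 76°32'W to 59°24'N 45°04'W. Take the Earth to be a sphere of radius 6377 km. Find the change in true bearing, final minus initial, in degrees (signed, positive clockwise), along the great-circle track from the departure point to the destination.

+27.3°

At departure: θ₁ = atan2(sin Δλ cos φ₂, cos φ₁ sin φ₂ − sin φ₁ cos φ₂ cos Δλ) = 77.29°
At arrival: θ₂ = atan2(sin Δλ cos φ₁, −cos φ₂ sin φ₁ + sin φ₂ cos φ₁ cos Δλ) = 104.58°
Δθ = θ₂ − θ₁ = +27.3°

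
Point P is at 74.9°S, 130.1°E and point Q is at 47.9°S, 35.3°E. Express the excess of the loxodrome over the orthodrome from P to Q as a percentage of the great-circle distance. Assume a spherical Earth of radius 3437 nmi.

Great circle: σ = 0.7930 rad → d_gc = Rσ = 2725.4 nmi
Rhumb: Δφ = +0.4712, Δλ = -1.6546, Δψ = +1.0660, q = Δφ/Δψ = 0.4421 → d_rh = R√(Δφ²+q²Δλ²) = 2990.5 nmi
Excess = (2990.5 − 2725.4) / 2725.4 = 265.1 / 2725.4 = 9.73% ≈ 9.7%

9.7%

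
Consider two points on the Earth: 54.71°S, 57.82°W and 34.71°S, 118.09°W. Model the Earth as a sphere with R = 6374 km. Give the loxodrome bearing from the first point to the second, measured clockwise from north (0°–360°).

Meridional parts: M(φ₁)=-1.1454, M(φ₂)=-0.6467 → ΔM = +0.4988;  Δλ = -1.0519 rad
tan C = Δλ / ΔM = -2.1090 → C = 295.37°

295.4°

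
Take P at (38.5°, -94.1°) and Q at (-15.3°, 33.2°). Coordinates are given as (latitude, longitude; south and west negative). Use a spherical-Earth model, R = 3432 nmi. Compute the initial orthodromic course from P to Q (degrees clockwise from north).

θ = atan2( sin Δλ·cos φ₂ ,  cos φ₁ sin φ₂ − sin φ₁ cos φ₂ cos Δλ )
  = atan2(+0.7673, +0.1574) = 78.41°

78.4°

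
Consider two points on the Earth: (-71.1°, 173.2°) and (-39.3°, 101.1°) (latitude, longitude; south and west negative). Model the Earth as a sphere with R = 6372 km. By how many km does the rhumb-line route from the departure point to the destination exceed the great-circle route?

Great circle: cos σ = sin φ₁ sin φ₂ + cos φ₁ cos φ₂ cos Δλ,  σ = 0.8281 rad → d_gc = 5276.7 km
Rhumb line: Δψ = +1.0460, q = Δφ/Δψ = 0.5306, d_rh = R√(Δφ²+q²Δλ²) = 5532.4 km
Excess = 5532.4 − 5276.7 = 255.7 ≈ 256 km

256 km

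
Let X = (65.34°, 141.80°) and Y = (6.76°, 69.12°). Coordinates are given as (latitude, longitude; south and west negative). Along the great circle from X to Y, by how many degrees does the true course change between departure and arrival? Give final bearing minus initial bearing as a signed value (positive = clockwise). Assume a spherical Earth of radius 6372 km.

-52.8°

Initial bearing θ₁ = atan2(sin Δλ cos φ₂, cos φ₁ sin φ₂ − sin φ₁ cos φ₂ cos Δλ) = 256.96°
Final bearing θ₂ = (initial bearing from the destination back to the start) + 180° = 204.16°
Δθ = θ₂ − θ₁ = -52.8°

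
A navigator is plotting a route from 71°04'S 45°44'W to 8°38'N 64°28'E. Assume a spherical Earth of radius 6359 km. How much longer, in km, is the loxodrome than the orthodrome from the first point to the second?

Great circle: cos σ = sin φ₁ sin φ₂ + cos φ₁ cos φ₂ cos Δλ,  σ = 1.8263 rad → d_gc = 11613.6 km
Rhumb line: Δψ = +1.9425, q = Δφ/Δψ = 0.7161, d_rh = R√(Δφ²+q²Δλ²) = 12447.8 km
Excess = 12447.8 − 11613.6 = 834.2 ≈ 834 km

834 km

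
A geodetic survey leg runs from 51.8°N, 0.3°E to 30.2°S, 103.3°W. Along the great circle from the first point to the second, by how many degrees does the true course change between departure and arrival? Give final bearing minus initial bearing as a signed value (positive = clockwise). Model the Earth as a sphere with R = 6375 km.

-35.0°

Initial bearing θ₁ = atan2(sin Δλ cos φ₂, cos φ₁ sin φ₂ − sin φ₁ cos φ₂ cos Δλ) = 259.79°
Final bearing θ₂ = (initial bearing from the destination back to the start) + 180° = 224.76°
Δθ = θ₂ − θ₁ = -35.0°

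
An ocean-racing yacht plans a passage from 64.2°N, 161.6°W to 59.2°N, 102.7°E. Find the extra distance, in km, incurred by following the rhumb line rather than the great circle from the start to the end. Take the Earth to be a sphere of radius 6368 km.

470 km

Great circle: cos σ = sin φ₁ sin φ₂ + cos φ₁ cos φ₂ cos Δλ,  σ = 0.7209 rad → d_gc = 4590.8 km
Rhumb line: Δψ = -0.1845, q = Δφ/Δψ = 0.4729, d_rh = R√(Δφ²+q²Δλ²) = 5060.5 km
Excess = 5060.5 − 4590.8 = 469.7 ≈ 470 km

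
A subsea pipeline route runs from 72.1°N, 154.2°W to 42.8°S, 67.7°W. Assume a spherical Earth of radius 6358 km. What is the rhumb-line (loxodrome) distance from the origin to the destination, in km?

Δψ = ln[tan(π/4+φ₂/2)/tan(π/4+φ₁/2)] = -2.6765;  Δφ = -2.0054 rad,  Δλ = +1.5097 rad
q = Δφ/Δψ = 0.7493
d = R·√(Δφ² + q²Δλ²) = 6358·2.30241 = 14639 km

14639 km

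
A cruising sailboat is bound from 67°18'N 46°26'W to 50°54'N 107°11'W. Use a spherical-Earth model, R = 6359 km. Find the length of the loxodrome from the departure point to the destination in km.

3842 km

Δψ = ln[tan(π/4+φ₂/2)/tan(π/4+φ₁/2)] = -0.5705;  Δφ = -0.2862 rad,  Δλ = -1.0603 rad
q = Δφ/Δψ = 0.5018
d = R·√(Δφ² + q²Δλ²) = 6359·0.60413 = 3842 km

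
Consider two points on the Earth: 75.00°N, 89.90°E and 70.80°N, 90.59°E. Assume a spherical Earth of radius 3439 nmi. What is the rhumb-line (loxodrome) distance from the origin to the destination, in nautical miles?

252 nmi

Rhumb course C = atan2(Δλ, Δψ) with Δψ = ln[tan(π/4+φ₂/2)/tan(π/4+φ₁/2)] = -0.2505, Δλ = +0.0120 → C = 177.25°
d = R·|Δφ| / |cos C| = 3439·0.07330 / 0.99885 = 252 nmi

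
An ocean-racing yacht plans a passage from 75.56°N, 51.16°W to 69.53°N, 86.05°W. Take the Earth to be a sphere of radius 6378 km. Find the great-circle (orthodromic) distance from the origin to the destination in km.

Haversine: a = sin²(Δφ/2)+cos φ₁ cos φ₂ sin²(Δλ/2) = 0.01060;  σ = 2·atan2(√a,√(1−a))
σ = 11.821° → d = Rσ = 6378·0.20632 = 1316 km

1316 km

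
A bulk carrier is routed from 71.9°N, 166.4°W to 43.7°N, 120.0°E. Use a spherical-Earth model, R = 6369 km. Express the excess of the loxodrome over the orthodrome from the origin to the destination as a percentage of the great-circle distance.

5.3%

Great circle: σ = 0.7668 rad → d_gc = Rσ = 4884.0 km
Rhumb: Δφ = -0.4922, Δλ = -1.2846, Δψ = -0.9875, q = Δφ/Δψ = 0.4984 → d_rh = R√(Δφ²+q²Δλ²) = 5143.5 km
Excess = (5143.5 − 4884.0) / 4884.0 = 259.5 / 4884.0 = 5.31% ≈ 5.3%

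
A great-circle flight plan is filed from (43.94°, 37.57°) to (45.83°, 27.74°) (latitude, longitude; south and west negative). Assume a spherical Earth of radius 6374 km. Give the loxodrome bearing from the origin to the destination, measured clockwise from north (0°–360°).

Meridional parts: M(φ₁)=+0.8554, M(φ₂)=+0.9020 → ΔM = +0.0466;  Δλ = -0.1716 rad
tan C = Δλ / ΔM = -3.6846 → C = 285.18°

285.2°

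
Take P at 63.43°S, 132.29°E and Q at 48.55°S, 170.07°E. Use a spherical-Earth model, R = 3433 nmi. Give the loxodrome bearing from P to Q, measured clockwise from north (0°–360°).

54.4°

Meridional parts: M(φ₁)=-1.4434, M(φ₂)=-0.9719 → ΔM = +0.4716;  Δλ = +0.6594 rad
tan C = Δλ / ΔM = +1.3983 → C = 54.43°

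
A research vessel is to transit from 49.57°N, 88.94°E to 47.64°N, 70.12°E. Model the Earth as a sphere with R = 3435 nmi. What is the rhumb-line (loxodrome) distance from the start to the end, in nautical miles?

Δψ = ln[tan(π/4+φ₂/2)/tan(π/4+φ₁/2)] = -0.0510;  Δφ = -0.0337 rad,  Δλ = -0.3285 rad
q = Δφ/Δψ = 0.6611
d = R·√(Δφ² + q²Δλ²) = 3435·0.21976 = 755 nmi

755 nmi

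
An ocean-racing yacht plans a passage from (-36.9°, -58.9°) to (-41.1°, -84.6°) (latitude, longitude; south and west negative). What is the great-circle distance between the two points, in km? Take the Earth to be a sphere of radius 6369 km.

Haversine: a = sin²(Δφ/2)+cos φ₁ cos φ₂ sin²(Δλ/2) = 0.03115;  σ = 2·atan2(√a,√(1−a))
σ = 20.331° → d = Rσ = 6369·0.35484 = 2260 km

2260 km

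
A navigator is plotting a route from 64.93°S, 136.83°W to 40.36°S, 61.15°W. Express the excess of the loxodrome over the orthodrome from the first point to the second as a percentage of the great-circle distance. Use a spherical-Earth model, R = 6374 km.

Great circle: σ = 0.8414 rad → d_gc = Rσ = 5362.9 km
Rhumb: Δφ = +0.4288, Δλ = +1.3209, Δψ = +0.7324, q = Δφ/Δψ = 0.5855 → d_rh = R√(Δφ²+q²Δλ²) = 5636.4 km
Excess = (5636.4 − 5362.9) / 5362.9 = 273.5 / 5362.9 = 5.10% ≈ 5.1%

5.1%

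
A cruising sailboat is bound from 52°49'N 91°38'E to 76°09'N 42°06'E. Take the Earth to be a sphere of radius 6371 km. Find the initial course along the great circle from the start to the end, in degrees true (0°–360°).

338.5°

N = sin Δλ·cos φ₂ = -0.1821;  D = cos φ₁ sin φ₂ − sin φ₁ cos φ₂ cos Δλ = +0.4630
initial course = atan2(N, D) = 338.53°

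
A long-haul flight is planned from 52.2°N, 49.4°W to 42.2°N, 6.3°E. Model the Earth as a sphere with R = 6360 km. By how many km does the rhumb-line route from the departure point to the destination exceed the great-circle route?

95 km

Great circle: cos σ = sin φ₁ sin φ₂ + cos φ₁ cos φ₂ cos Δλ,  σ = 0.6655 rad → d_gc = 4232.4 km
Rhumb line: Δψ = -0.2580, q = Δφ/Δψ = 0.6766, d_rh = R√(Δφ²+q²Δλ²) = 4327.8 km
Excess = 4327.8 − 4232.4 = 95.4 ≈ 95 km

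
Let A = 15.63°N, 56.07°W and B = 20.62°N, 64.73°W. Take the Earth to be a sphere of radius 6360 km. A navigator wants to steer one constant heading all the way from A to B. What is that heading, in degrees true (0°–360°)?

301.2°

Δψ = ln[tan(π/4+φ₂/2)/tan(π/4+φ₁/2)] = +0.0917
Δλ = -0.1511 rad (taken the short way round)
course = atan2(Δλ, Δψ) = 301.24°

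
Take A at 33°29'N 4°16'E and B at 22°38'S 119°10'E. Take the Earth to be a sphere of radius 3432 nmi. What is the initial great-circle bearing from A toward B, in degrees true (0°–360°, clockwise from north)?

97.3°

N = sin Δλ·cos φ₂ = +0.8372;  D = cos φ₁ sin φ₂ − sin φ₁ cos φ₂ cos Δλ = -0.1066
initial course = atan2(N, D) = 97.25°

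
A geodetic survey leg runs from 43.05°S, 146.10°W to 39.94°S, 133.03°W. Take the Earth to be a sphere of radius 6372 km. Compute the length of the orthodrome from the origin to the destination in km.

Haversine: a = sin²(Δφ/2)+cos φ₁ cos φ₂ sin²(Δλ/2) = 0.00799;  σ = 2·atan2(√a,√(1−a))
σ = 10.259° → d = Rσ = 6372·0.17905 = 1141 km

1141 km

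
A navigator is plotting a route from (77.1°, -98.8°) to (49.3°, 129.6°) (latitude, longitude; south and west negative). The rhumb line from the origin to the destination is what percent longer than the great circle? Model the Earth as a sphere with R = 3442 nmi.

20.9%

Great circle: σ = 0.8732 rad → d_gc = Rσ = 3005.7 nmi
Rhumb: Δφ = -0.4852, Δλ = -2.2969, Δψ = -1.1881, q = Δφ/Δψ = 0.4084 → d_rh = R√(Δφ²+q²Δλ²) = 3635.0 nmi
Excess = (3635.0 − 3005.7) / 3005.7 = 629.3 / 3005.7 = 20.94% ≈ 20.9%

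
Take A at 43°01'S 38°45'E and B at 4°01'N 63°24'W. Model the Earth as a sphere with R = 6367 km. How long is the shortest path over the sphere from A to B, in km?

11292 km

Haversine: a = sin²(Δφ/2)+cos φ₁ cos φ₂ sin²(Δλ/2) = 0.60065;  σ = 2·atan2(√a,√(1−a))
σ = 101.613° → d = Rσ = 6367·1.77348 = 11292 km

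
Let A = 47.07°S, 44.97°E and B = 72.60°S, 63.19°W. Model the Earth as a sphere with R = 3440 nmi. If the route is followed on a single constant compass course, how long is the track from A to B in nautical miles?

Δψ = ln[tan(π/4+φ₂/2)/tan(π/4+φ₁/2)] = -0.9438;  Δφ = -0.4456 rad,  Δλ = -1.8877 rad
q = Δφ/Δψ = 0.4721
d = R·√(Δφ² + q²Δλ²) = 3440·0.99646 = 3428 nmi

3428 nmi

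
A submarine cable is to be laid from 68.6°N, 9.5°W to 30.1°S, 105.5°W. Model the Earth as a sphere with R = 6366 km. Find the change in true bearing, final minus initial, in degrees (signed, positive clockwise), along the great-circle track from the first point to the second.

-58.7°

At departure: θ₁ = atan2(sin Δλ cos φ₂, cos φ₁ sin φ₂ − sin φ₁ cos φ₂ cos Δλ) = 263.45°
At arrival: θ₂ = atan2(sin Δλ cos φ₁, −cos φ₂ sin φ₁ + sin φ₂ cos φ₁ cos Δλ) = 204.77°
Δθ = θ₂ − θ₁ = -58.7°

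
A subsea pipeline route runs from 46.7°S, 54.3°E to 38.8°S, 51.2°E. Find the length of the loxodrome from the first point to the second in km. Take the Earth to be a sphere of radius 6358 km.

Δψ = ln[tan(π/4+φ₂/2)/tan(π/4+φ₁/2)] = +0.1882;  Δφ = +0.1379 rad,  Δλ = -0.0541 rad
q = Δφ/Δψ = 0.7327
d = R·√(Δφ² + q²Δλ²) = 6358·0.14347 = 912 km

912 km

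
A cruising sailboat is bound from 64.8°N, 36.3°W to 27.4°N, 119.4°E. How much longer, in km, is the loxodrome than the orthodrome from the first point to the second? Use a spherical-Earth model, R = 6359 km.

2481 km

Great circle: cos σ = sin φ₁ sin φ₂ + cos φ₁ cos φ₂ cos Δλ,  σ = 1.4989 rad → d_gc = 9531.2 km
Rhumb line: Δψ = -1.0007, q = Δφ/Δψ = 0.6523, d_rh = R√(Δφ²+q²Δλ²) = 12012.4 km
Excess = 12012.4 − 9531.2 = 2481.2 ≈ 2481 km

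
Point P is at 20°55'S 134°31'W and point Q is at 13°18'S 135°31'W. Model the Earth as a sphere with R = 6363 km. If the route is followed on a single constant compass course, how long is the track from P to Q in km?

852 km

Δψ = ln[tan(π/4+φ₂/2)/tan(π/4+φ₁/2)] = +0.1392;  Δφ = +0.1329 rad,  Δλ = -0.0175 rad
q = Δφ/Δψ = 0.9549
d = R·√(Δφ² + q²Δλ²) = 6363·0.13398 = 852 km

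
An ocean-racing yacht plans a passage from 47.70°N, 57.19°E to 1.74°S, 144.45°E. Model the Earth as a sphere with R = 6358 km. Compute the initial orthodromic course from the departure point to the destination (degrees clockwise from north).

93.2°

N = sin Δλ·cos φ₂ = +0.9984;  D = cos φ₁ sin φ₂ − sin φ₁ cos φ₂ cos Δλ = -0.0558
initial course = atan2(N, D) = 93.20°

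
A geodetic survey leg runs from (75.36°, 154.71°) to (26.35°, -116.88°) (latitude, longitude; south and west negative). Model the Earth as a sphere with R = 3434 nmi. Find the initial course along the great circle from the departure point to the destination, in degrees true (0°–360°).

84.4°

N = sin Δλ·cos φ₂ = +0.8958;  D = cos φ₁ sin φ₂ − sin φ₁ cos φ₂ cos Δλ = +0.0881
initial course = atan2(N, D) = 84.38°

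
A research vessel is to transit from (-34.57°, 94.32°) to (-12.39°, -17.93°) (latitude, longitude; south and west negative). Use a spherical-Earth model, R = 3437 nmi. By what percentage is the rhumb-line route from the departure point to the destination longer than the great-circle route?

3.9%

Great circle: σ = 1.7546 rad → d_gc = Rσ = 6030.6 nmi
Rhumb: Δφ = +0.3871, Δλ = -1.9591, Δψ = +0.4257, q = Δφ/Δψ = 0.9093 → d_rh = R√(Δφ²+q²Δλ²) = 6265.4 nmi
Excess = (6265.4 − 6030.6) / 6030.6 = 234.8 / 6030.6 = 3.89% ≈ 3.9%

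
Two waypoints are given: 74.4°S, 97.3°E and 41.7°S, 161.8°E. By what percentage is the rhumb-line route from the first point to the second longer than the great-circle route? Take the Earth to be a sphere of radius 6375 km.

4.0%

Great circle: σ = 0.7566 rad → d_gc = Rσ = 4823.4 km
Rhumb: Δφ = +0.5707, Δλ = +1.1257, Δψ = +1.1858, q = Δφ/Δψ = 0.4813 → d_rh = R√(Δφ²+q²Δλ²) = 5016.9 km
Excess = (5016.9 − 4823.4) / 4823.4 = 193.5 / 4823.4 = 4.01% ≈ 4.0%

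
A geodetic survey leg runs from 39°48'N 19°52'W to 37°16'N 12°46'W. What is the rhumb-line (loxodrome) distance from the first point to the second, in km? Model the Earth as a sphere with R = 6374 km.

Δψ = ln[tan(π/4+φ₂/2)/tan(π/4+φ₁/2)] = -0.0565;  Δφ = -0.0442 rad,  Δλ = +0.1239 rad
q = Δφ/Δψ = 0.7821
d = R·√(Δφ² + q²Δλ²) = 6374·0.10653 = 679 km

679 km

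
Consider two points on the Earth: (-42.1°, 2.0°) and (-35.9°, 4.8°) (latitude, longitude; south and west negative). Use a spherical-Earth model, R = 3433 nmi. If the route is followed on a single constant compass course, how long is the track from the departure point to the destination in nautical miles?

394 nmi

Rhumb course C = atan2(Δλ, Δψ) with Δψ = ln[tan(π/4+φ₂/2)/tan(π/4+φ₁/2)] = +0.1394, Δλ = +0.0489 → C = 19.32°
d = R·|Δφ| / |cos C| = 3433·0.10821 / 0.94369 = 394 nmi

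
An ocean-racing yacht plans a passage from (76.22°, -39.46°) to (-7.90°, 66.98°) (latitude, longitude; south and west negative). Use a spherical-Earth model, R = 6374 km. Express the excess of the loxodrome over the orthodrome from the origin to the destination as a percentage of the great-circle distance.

7.4%

Great circle: σ = 1.7724 rad → d_gc = Rσ = 11297.4 km
Rhumb: Δφ = -1.4682, Δλ = +1.8577, Δψ = -2.2516, q = Δφ/Δψ = 0.6520 → d_rh = R√(Δφ²+q²Δλ²) = 12132.1 km
Excess = (12132.1 − 11297.4) / 11297.4 = 834.7 / 11297.4 = 7.39% ≈ 7.4%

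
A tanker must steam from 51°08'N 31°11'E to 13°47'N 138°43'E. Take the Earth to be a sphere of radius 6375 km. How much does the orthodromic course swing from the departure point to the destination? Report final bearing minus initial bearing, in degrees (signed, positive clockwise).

Initial bearing θ₁ = atan2(sin Δλ cos φ₂, cos φ₁ sin φ₂ − sin φ₁ cos φ₂ cos Δλ) = 67.83°
Final bearing θ₂ = (initial bearing from the destination back to the start) + 180° = 143.25°
Δθ = θ₂ − θ₁ = +75.4°

+75.4°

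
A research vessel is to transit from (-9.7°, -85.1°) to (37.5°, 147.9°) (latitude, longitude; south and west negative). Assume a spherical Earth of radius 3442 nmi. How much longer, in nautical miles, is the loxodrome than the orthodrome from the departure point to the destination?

199 nmi

Great circle: cos σ = sin φ₁ sin φ₂ + cos φ₁ cos φ₂ cos Δλ,  σ = 2.1812 rad → d_gc = 7507.7 nmi
Rhumb line: Δψ = +0.8771, q = Δφ/Δψ = 0.9393, d_rh = R√(Δφ²+q²Δλ²) = 7706.7 nmi
Excess = 7706.7 − 7507.7 = 199.0 ≈ 199 nmi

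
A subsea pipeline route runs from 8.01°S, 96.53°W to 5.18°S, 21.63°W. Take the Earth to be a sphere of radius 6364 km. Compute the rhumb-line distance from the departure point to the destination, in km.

8269 km

Δψ = ln[tan(π/4+φ₂/2)/tan(π/4+φ₁/2)] = +0.0497;  Δφ = +0.0494 rad,  Δλ = +1.3073 rad
q = Δφ/Δψ = 0.9933
d = R·√(Δφ² + q²Δλ²) = 6364·1.29940 = 8269 km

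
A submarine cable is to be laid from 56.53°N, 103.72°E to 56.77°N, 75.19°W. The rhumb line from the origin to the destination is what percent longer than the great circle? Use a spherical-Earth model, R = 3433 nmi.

Great circle: σ = 1.1641 rad → d_gc = Rσ = 3996.3 nmi
Rhumb: Δφ = +0.0042, Δλ = -3.1226, Δψ = +0.0076, q = Δφ/Δψ = 0.5497 → d_rh = R√(Δφ²+q²Δλ²) = 5893.2 nmi
Excess = (5893.2 − 3996.3) / 3996.3 = 1896.9 / 3996.3 = 47.47% ≈ 47.5%

47.5%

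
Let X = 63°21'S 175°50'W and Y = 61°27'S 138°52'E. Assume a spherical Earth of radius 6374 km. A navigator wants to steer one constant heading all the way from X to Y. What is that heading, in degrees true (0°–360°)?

Δψ = ln[tan(π/4+φ₂/2)/tan(π/4+φ₁/2)] = +0.0716
Δλ = -0.7906 rad (taken the short way round)
course = atan2(Δλ, Δψ) = 275.17°

275.2°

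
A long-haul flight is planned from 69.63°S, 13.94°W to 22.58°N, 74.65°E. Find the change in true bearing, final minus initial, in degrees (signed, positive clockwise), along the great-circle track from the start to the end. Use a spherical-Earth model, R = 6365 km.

-58.6°

Initial bearing θ₁ = atan2(sin Δλ cos φ₂, cos φ₁ sin φ₂ − sin φ₁ cos φ₂ cos Δλ) = 80.47°
Final bearing θ₂ = (initial bearing from the destination back to the start) + 180° = 21.83°
Δθ = θ₂ − θ₁ = -58.6°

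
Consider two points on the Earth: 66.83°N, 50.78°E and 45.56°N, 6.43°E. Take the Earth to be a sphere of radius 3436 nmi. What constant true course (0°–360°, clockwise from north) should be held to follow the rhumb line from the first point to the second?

Meridional parts: M(φ₁)=+1.5848, M(φ₂)=+0.8953 → ΔM = -0.6895;  Δλ = -0.7741 rad
tan C = Δλ / ΔM = +1.1226 → C = 228.31°

228.3°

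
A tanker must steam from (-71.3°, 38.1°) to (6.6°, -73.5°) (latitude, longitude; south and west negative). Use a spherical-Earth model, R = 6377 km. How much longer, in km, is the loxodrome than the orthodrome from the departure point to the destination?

881 km

Great circle: cos σ = sin φ₁ sin φ₂ + cos φ₁ cos φ₂ cos Δλ,  σ = 1.7989 rad → d_gc = 11471.5 km
Rhumb line: Δψ = +1.9194, q = Δφ/Δψ = 0.7084, d_rh = R√(Δφ²+q²Δλ²) = 12352.7 km
Excess = 12352.7 − 11471.5 = 881.2 ≈ 881 km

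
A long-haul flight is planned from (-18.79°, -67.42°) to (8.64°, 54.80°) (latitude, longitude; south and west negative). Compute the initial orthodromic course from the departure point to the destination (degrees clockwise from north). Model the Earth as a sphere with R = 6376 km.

θ = atan2( sin Δλ·cos φ₂ ,  cos φ₁ sin φ₂ − sin φ₁ cos φ₂ cos Δλ )
  = atan2(+0.8364, -0.0276) = 91.89°

91.9°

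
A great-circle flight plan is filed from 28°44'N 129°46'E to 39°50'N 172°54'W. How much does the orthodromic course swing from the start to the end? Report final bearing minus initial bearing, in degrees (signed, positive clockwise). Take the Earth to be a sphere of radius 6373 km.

+34.4°

At departure: θ₁ = atan2(sin Δλ cos φ₂, cos φ₁ sin φ₂ − sin φ₁ cos φ₂ cos Δλ) = 60.72°
At arrival: θ₂ = atan2(sin Δλ cos φ₁, −cos φ₂ sin φ₁ + sin φ₂ cos φ₁ cos Δλ) = 95.11°
Δθ = θ₂ − θ₁ = +34.4°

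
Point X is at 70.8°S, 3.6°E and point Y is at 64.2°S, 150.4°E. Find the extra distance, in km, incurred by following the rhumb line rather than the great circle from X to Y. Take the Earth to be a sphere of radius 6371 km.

1456 km

Great circle: cos σ = sin φ₁ sin φ₂ + cos φ₁ cos φ₂ cos Δλ,  σ = 0.7518 rad → d_gc = 4789.6 km
Rhumb line: Δψ = +0.3031, q = Δφ/Δψ = 0.3800, d_rh = R√(Δφ²+q²Δλ²) = 6246.0 km
Excess = 6246.0 − 4789.6 = 1456.4 ≈ 1456 km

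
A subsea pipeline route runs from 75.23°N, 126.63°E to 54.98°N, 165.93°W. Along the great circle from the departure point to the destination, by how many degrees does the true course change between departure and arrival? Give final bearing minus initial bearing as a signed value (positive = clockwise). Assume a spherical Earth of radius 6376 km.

+63.2°

At departure: θ₁ = atan2(sin Δλ cos φ₂, cos φ₁ sin φ₂ − sin φ₁ cos φ₂ cos Δλ) = 90.44°
At arrival: θ₂ = atan2(sin Δλ cos φ₁, −cos φ₂ sin φ₁ + sin φ₂ cos φ₁ cos Δλ) = 153.63°
Δθ = θ₂ − θ₁ = +63.2°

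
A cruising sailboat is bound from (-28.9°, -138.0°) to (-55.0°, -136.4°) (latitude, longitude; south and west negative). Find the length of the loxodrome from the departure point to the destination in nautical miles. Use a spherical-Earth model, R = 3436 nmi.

1567 nmi

Rhumb course C = atan2(Δλ, Δψ) with Δψ = ln[tan(π/4+φ₂/2)/tan(π/4+φ₁/2)] = -0.6270, Δλ = +0.0279 → C = 177.45°
d = R·|Δφ| / |cos C| = 3436·0.45553 / 0.99901 = 1567 nmi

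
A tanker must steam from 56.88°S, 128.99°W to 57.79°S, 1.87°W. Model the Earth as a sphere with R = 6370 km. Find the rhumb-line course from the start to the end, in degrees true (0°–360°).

Meridional parts: M(φ₁)=-1.2128, M(φ₂)=-1.2423 → ΔM = -0.0294;  Δλ = +2.2187 rad
tan C = Δλ / ΔM = -75.3909 → C = 90.76°

90.8°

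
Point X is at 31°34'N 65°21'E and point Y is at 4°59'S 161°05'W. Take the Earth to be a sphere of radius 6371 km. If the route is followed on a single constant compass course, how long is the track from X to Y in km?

14749 km

Δψ = ln[tan(π/4+φ₂/2)/tan(π/4+φ₁/2)] = -0.6682;  Δφ = -0.6379 rad,  Δλ = +2.3312 rad
q = Δφ/Δψ = 0.9547
d = R·√(Δφ² + q²Δλ²) = 6371·2.31508 = 14749 km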